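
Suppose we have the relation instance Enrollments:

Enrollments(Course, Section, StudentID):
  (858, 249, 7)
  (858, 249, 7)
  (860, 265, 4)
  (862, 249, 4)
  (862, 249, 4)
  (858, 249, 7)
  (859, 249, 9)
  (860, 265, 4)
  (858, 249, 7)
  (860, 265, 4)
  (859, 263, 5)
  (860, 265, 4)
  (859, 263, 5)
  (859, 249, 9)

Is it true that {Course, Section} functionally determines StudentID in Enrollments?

(Course=858, Section=249): 4 rows → StudentID = 7, 7, 7, 7 ✓
(Course=860, Section=265): 4 rows → StudentID = 4, 4, 4, 4 ✓
(Course=862, Section=249): 2 rows → StudentID = 4, 4 ✓
(Course=859, Section=249): 2 rows → StudentID = 9, 9 ✓
(Course=859, Section=263): 2 rows → StudentID = 5, 5 ✓
Every {Course, Section} value is associated with a single StudentID value, so {Course, Section} → StudentID holds.

Yes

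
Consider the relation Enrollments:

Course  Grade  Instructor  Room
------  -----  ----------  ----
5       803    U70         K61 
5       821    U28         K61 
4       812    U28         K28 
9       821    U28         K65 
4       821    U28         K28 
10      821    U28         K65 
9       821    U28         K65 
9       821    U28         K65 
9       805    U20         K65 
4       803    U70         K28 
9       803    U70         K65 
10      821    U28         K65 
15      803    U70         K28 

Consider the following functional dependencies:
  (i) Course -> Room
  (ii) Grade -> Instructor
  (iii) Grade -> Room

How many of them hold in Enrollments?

(i) Course -> Room: every LHS value maps to a single RHS value — holds.
(ii) Grade -> Instructor: every LHS value maps to a single RHS value — holds.
(iii) Grade -> Room: Grade=803: 4 rows → Room takes values {K61, K28, K65} — violation; Grade=821: 7 rows → Room takes values {K61, K65, K28} — violation — fails.
2 of the 3 dependencies hold.

2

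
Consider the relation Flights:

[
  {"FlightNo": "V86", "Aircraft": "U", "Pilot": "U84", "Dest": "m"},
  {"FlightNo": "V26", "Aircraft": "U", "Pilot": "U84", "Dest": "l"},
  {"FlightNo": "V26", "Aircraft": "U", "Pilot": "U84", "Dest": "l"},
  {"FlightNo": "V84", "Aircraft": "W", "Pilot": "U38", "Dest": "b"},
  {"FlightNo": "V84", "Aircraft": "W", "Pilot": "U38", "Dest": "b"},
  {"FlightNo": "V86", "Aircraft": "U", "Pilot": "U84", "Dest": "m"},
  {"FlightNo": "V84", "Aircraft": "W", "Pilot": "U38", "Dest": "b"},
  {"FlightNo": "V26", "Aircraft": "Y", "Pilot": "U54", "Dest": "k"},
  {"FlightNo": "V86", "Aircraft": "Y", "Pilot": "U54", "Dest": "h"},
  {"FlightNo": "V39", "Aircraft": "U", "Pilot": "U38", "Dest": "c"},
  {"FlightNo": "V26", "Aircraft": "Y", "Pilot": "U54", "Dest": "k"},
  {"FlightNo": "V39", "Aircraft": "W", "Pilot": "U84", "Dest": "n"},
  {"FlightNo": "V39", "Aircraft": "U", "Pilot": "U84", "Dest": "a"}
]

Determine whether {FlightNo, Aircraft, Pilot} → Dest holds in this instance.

Yes

(FlightNo=V86, Aircraft=U, Pilot=U84): 2 rows → Dest = m, m ✓
(FlightNo=V26, Aircraft=U, Pilot=U84): 2 rows → Dest = l, l ✓
(FlightNo=V84, Aircraft=W, Pilot=U38): 3 rows → Dest = b, b, b ✓
(FlightNo=V26, Aircraft=Y, Pilot=U54): 2 rows → Dest = k, k ✓
(FlightNo=V86, Aircraft=Y, Pilot=U54): 1 row → Dest = h ✓
(FlightNo=V39, Aircraft=U, Pilot=U38): 1 row → Dest = c ✓
(FlightNo=V39, Aircraft=W, Pilot=U84): 1 row → Dest = n ✓
(FlightNo=V39, Aircraft=U, Pilot=U84): 1 row → Dest = a ✓
Every {FlightNo, Aircraft, Pilot} value is associated with a single Dest value, so {FlightNo, Aircraft, Pilot} → Dest holds.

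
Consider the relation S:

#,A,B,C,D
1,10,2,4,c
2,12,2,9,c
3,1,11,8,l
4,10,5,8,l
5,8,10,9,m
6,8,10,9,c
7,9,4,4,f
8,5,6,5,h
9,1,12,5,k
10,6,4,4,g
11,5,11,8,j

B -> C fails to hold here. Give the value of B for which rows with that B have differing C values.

2

B=2: rows 1, 2 → C takes values {4, 9} — violation
B=11: rows 3, 11 → C = 8, 8 ✓
B=5: row 4 → C = 8 ✓
B=10: rows 5, 6 → C = 9, 9 ✓
B=4: rows 7, 10 → C = 4, 4 ✓
B=6: row 8 → C = 5 ✓
B=12: row 9 → C = 5 ✓
The only B value with inconsistent C is B=2.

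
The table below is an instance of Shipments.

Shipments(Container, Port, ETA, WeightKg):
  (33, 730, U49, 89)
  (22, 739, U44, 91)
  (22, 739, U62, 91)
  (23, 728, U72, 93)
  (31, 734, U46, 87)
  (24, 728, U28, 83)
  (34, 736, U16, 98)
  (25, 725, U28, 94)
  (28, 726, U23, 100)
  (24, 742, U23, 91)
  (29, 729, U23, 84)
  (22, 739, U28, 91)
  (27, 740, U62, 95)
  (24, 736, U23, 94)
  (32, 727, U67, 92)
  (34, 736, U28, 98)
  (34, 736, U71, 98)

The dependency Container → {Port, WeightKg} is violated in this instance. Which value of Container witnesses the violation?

Container=33: 1 row → {Port,WeightKg} = (730, 89) ✓
Container=22: 3 rows → {Port,WeightKg} = (739, 91), (739, 91), (739, 91) ✓
Container=23: 1 row → {Port,WeightKg} = (728, 93) ✓
Container=31: 1 row → {Port,WeightKg} = (734, 87) ✓
Container=24: 3 rows → {Port,WeightKg} takes values {(728, 83), (742, 91), (736, 94)} — violation
Container=34: 3 rows → {Port,WeightKg} = (736, 98), (736, 98), (736, 98) ✓
Container=25: 1 row → {Port,WeightKg} = (725, 94) ✓
Container=28: 1 row → {Port,WeightKg} = (726, 100) ✓
Container=29: 1 row → {Port,WeightKg} = (729, 84) ✓
Container=27: 1 row → {Port,WeightKg} = (740, 95) ✓
Container=32: 1 row → {Port,WeightKg} = (727, 92) ✓
The only Container value with inconsistent RHS is Container=24.

24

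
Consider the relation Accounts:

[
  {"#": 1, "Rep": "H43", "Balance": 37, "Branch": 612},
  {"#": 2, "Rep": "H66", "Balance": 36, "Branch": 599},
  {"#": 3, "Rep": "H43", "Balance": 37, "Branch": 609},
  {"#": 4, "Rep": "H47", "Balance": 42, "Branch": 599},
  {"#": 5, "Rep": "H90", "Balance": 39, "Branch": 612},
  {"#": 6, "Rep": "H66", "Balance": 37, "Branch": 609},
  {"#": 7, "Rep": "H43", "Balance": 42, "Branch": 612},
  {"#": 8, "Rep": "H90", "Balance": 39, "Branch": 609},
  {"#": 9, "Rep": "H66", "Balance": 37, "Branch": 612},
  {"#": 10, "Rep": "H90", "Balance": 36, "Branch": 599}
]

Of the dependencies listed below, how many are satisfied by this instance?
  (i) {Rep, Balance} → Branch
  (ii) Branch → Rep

(i) {Rep, Balance} → Branch: (Rep=H43, Balance=37): rows 1, 3 → Branch takes values {612, 609} — violation; (Rep=H90, Balance=39): rows 5, 8 → Branch takes values {612, 609} — violation; (Rep=H66, Balance=37): rows 6, 9 → Branch takes values {609, 612} — violation — fails.
(ii) Branch → Rep: Branch=612: rows 1, 5, 7, 9 → Rep takes values {H43, H90, H66} — violation; Branch=599: rows 2, 4, 10 → Rep takes values {H66, H47, H90} — violation; Branch=609: rows 3, 6, 8 → Rep takes values {H43, H66, H90} — violation — fails.
None of the 2 dependencies hold.

0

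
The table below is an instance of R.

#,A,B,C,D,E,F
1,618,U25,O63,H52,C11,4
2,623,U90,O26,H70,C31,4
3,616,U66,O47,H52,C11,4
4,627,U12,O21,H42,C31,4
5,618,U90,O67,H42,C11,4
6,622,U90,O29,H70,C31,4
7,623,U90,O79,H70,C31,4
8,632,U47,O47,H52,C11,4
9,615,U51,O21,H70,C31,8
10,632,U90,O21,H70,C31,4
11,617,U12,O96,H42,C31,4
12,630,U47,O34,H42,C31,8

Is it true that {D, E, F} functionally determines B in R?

No

(D=H52, E=C11, F=4): rows 1, 3, 8 → B takes values {U25, U66, U47} — violation
(D=H70, E=C31, F=4): rows 2, 6, 7, 10 → B = U90, U90, U90, U90 ✓
(D=H42, E=C31, F=4): rows 4, 11 → B = U12, U12 ✓
(D=H42, E=C11, F=4): row 5 → B = U90 ✓
(D=H70, E=C31, F=8): row 9 → B = U51 ✓
(D=H42, E=C31, F=8): row 12 → B = U47 ✓
Two rows agree on {D, E, F} but differ on B, so {D, E, F} -> B does not hold.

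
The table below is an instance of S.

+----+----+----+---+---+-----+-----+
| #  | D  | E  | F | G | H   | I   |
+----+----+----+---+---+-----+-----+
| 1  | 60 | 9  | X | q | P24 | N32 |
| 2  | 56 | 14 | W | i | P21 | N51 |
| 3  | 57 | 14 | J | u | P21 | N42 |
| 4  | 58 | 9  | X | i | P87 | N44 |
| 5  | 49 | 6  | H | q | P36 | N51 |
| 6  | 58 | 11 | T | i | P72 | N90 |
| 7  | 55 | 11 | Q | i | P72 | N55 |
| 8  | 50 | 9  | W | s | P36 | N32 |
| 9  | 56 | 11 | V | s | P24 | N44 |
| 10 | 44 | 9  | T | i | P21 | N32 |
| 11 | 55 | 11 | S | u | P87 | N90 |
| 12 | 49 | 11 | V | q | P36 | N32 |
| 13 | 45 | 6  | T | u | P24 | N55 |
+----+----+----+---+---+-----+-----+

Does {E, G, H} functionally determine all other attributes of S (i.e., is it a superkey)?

Rows 6 and 7 have the same {E, G, H} value (E=11, G=i, H=P72) but are distinct tuples, so {E, G, H} does not determine every attribute — not a superkey.

No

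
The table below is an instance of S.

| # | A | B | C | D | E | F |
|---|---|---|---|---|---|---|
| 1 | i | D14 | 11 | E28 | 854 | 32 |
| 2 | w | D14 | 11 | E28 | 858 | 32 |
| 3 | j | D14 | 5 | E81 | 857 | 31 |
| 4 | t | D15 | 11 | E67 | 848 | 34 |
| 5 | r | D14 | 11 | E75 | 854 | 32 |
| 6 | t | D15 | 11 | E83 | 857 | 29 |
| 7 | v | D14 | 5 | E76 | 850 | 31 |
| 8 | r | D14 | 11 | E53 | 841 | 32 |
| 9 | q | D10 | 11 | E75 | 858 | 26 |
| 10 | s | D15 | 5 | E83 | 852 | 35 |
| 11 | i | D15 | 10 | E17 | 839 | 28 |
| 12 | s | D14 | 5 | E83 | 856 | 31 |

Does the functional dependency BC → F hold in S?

No

(B=D14, C=11): rows 1, 2, 5, 8 → F = 32, 32, 32, 32 ✓
(B=D14, C=5): rows 3, 7, 12 → F = 31, 31, 31 ✓
(B=D15, C=11): rows 4, 6 → F takes values {34, 29} — violation
(B=D10, C=11): row 9 → F = 26 ✓
(B=D15, C=5): row 10 → F = 35 ✓
(B=D15, C=10): row 11 → F = 28 ✓
Two rows agree on BC but differ on F, so BC → F does not hold.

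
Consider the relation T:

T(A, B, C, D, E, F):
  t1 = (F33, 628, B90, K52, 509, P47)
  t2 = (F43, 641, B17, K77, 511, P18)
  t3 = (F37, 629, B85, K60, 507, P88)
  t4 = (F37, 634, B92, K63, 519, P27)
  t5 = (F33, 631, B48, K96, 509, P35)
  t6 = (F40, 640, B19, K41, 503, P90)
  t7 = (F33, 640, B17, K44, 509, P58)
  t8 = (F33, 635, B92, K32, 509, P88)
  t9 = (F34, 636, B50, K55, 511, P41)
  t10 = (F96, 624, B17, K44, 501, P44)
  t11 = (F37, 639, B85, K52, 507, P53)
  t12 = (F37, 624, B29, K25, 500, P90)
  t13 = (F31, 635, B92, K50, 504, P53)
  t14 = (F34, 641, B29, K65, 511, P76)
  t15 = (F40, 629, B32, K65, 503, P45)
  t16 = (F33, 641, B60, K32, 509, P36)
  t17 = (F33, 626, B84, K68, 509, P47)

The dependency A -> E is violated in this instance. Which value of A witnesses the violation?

A=F33: rows 1, 5, 7, 8, 16, 17 → E = 509, 509, 509, 509, 509, 509 ✓
A=F43: row 2 → E = 511 ✓
A=F37: rows 3, 4, 11, 12 → E takes values {507, 519, 500} — violation
A=F40: rows 6, 15 → E = 503, 503 ✓
A=F34: rows 9, 14 → E = 511, 511 ✓
A=F96: row 10 → E = 501 ✓
A=F31: row 13 → E = 504 ✓
The only A value with inconsistent E is A=F37.

F37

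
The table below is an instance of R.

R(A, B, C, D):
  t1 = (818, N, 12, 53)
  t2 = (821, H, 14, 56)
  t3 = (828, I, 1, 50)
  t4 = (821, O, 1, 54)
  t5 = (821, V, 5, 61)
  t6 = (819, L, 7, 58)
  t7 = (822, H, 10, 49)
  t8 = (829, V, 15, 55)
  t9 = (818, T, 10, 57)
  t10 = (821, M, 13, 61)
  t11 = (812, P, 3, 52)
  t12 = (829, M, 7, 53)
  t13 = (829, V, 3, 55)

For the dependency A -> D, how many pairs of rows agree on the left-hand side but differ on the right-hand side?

8

A=818: violating pairs (1,9) — 1 pair.
A=821: violating pairs (2,4), (2,5), (2,10), (4,5), (4,10) — 5 pairs.
A=829: violating pairs (8,12), (12,13) — 2 pairs.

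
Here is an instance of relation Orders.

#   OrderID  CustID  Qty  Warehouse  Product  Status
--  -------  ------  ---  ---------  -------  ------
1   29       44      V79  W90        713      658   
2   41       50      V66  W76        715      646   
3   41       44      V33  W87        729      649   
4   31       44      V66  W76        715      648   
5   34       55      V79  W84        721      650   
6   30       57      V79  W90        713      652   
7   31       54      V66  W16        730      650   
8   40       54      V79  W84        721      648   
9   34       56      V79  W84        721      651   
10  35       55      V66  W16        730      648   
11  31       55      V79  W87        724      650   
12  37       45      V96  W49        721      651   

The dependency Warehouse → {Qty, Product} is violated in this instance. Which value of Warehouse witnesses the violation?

Warehouse=W90: rows 1, 6 → {Qty,Product} = (V79, 713), (V79, 713) ✓
Warehouse=W76: rows 2, 4 → {Qty,Product} = (V66, 715), (V66, 715) ✓
Warehouse=W87: rows 3, 11 → {Qty,Product} takes values {(V33, 729), (V79, 724)} — violation
Warehouse=W84: rows 5, 8, 9 → {Qty,Product} = (V79, 721), (V79, 721), (V79, 721) ✓
Warehouse=W16: rows 7, 10 → {Qty,Product} = (V66, 730), (V66, 730) ✓
Warehouse=W49: row 12 → {Qty,Product} = (V96, 721) ✓
The only Warehouse value with inconsistent RHS is Warehouse=W87.

W87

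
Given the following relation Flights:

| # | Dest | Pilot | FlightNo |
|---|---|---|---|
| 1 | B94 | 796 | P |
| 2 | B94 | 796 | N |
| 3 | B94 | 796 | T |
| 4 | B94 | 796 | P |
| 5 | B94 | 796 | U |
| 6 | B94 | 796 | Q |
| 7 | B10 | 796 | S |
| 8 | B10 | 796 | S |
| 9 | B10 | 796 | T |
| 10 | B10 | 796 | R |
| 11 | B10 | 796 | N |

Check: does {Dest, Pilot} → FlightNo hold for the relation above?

(Dest=B94, Pilot=796): rows 1, 2, 3, 4, 5, 6 → FlightNo takes values {P, N, T, U, Q} — violation
(Dest=B10, Pilot=796): rows 7, 8, 9, 10, 11 → FlightNo takes values {S, T, R, N} — violation
Two rows agree on {Dest, Pilot} but differ on FlightNo, so {Dest, Pilot} → FlightNo does not hold.

No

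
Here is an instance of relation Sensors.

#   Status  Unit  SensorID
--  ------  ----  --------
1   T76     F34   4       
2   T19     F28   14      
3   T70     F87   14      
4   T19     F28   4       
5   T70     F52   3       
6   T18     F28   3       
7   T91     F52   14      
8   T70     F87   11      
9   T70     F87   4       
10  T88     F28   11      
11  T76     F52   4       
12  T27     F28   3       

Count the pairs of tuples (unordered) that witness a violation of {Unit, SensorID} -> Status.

1

(Unit=F28, SensorID=3): violating pairs (6,12) — 1 pair.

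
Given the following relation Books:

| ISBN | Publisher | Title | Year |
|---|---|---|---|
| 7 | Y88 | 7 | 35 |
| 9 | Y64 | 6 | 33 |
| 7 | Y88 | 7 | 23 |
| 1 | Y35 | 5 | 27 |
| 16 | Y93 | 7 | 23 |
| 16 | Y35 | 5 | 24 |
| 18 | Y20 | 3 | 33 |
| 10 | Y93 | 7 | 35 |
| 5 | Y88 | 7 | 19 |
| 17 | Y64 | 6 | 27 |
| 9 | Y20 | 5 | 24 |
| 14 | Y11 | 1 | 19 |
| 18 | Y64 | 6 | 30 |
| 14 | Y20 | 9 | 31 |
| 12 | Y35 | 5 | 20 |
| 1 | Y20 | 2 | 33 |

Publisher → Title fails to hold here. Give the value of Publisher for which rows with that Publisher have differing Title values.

Publisher=Y88: 3 rows → Title = 7, 7, 7 ✓
Publisher=Y64: 3 rows → Title = 6, 6, 6 ✓
Publisher=Y35: 3 rows → Title = 5, 5, 5 ✓
Publisher=Y93: 2 rows → Title = 7, 7 ✓
Publisher=Y20: 4 rows → Title takes values {3, 5, 9, 2} — violation
Publisher=Y11: 1 row → Title = 1 ✓
The only Publisher value with inconsistent Title is Publisher=Y20.

Y20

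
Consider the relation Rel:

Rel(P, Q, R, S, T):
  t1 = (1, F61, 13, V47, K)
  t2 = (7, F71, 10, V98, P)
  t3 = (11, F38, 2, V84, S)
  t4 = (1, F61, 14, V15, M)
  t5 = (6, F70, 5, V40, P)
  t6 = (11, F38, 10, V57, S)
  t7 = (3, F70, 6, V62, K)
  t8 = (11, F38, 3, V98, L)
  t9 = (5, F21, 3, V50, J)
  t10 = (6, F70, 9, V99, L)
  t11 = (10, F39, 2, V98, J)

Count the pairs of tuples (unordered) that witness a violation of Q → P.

Q=F61: all 2 rows agree on P — 0 pairs.
Q=F38: all 3 rows agree on P — 0 pairs.
Q=F70: violating pairs (5,7), (7,10) — 2 pairs.

2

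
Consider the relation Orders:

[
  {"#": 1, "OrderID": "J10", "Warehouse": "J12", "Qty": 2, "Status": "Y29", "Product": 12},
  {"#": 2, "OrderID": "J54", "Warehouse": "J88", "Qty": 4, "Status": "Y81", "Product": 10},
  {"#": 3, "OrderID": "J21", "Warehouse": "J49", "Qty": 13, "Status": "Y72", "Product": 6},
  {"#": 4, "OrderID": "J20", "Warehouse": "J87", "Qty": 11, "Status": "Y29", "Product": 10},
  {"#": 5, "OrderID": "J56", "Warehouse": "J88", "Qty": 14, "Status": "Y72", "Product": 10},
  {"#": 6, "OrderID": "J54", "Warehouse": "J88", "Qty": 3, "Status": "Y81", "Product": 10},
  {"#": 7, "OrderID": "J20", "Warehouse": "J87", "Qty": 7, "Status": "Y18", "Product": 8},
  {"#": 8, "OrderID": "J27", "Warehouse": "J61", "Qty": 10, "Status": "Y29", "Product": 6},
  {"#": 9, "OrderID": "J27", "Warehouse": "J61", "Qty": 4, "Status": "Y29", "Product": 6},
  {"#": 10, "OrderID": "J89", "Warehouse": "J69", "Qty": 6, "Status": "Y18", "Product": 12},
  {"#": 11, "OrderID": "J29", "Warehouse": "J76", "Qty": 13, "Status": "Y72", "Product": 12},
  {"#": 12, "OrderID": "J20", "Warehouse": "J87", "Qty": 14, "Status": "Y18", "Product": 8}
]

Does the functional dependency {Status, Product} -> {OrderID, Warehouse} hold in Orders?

(Status=Y29, Product=12): row 1 → {OrderID,Warehouse} = (J10, J12) ✓
(Status=Y81, Product=10): rows 2, 6 → {OrderID,Warehouse} = (J54, J88), (J54, J88) ✓
(Status=Y72, Product=6): row 3 → {OrderID,Warehouse} = (J21, J49) ✓
(Status=Y29, Product=10): row 4 → {OrderID,Warehouse} = (J20, J87) ✓
(Status=Y72, Product=10): row 5 → {OrderID,Warehouse} = (J56, J88) ✓
(Status=Y18, Product=8): rows 7, 12 → {OrderID,Warehouse} = (J20, J87), (J20, J87) ✓
(Status=Y29, Product=6): rows 8, 9 → {OrderID,Warehouse} = (J27, J61), (J27, J61) ✓
(Status=Y18, Product=12): row 10 → {OrderID,Warehouse} = (J89, J69) ✓
(Status=Y72, Product=12): row 11 → {OrderID,Warehouse} = (J29, J76) ✓
Every {Status, Product} value is associated with a single {OrderID, Warehouse} value, so {Status, Product} -> {OrderID, Warehouse} holds.

Yes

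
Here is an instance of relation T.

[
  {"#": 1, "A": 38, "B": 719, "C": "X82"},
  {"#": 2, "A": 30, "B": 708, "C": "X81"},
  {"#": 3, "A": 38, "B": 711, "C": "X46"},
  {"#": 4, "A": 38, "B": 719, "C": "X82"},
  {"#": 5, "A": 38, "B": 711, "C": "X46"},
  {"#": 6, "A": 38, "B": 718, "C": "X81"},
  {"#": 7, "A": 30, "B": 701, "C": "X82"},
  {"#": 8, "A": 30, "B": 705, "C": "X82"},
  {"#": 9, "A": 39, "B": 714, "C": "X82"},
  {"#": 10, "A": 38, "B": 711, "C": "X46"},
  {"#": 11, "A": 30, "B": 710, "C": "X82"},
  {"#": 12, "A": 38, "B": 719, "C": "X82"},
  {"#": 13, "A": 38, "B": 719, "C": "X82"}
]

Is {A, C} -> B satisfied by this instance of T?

(A=38, C=X82): rows 1, 4, 12, 13 → B = 719, 719, 719, 719 ✓
(A=30, C=X81): row 2 → B = 708 ✓
(A=38, C=X46): rows 3, 5, 10 → B = 711, 711, 711 ✓
(A=38, C=X81): row 6 → B = 718 ✓
(A=30, C=X82): rows 7, 8, 11 → B takes values {701, 705, 710} — violation
(A=39, C=X82): row 9 → B = 714 ✓
Two rows agree on {A, C} but differ on B, so {A, C} -> B does not hold.

No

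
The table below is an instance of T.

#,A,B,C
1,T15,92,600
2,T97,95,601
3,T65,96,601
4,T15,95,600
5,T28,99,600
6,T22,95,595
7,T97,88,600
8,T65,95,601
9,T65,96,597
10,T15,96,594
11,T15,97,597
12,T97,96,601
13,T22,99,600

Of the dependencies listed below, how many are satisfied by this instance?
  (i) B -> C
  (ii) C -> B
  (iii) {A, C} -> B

0

(i) B -> C: B=95: rows 2, 4, 6, 8 → C takes values {601, 600, 595} — violation; B=96: rows 3, 9, 10, 12 → C takes values {601, 597, 594} — violation — fails.
(ii) C -> B: C=600: rows 1, 4, 5, 7, 13 → B takes values {92, 95, 99, 88} — violation; C=601: rows 2, 3, 8, 12 → B takes values {95, 96} — violation; C=597: rows 9, 11 → B takes values {96, 97} — violation — fails.
(iii) {A, C} -> B: (A=T15, C=600): rows 1, 4 → B takes values {92, 95} — violation; (A=T97, C=601): rows 2, 12 → B takes values {95, 96} — violation; (A=T65, C=601): rows 3, 8 → B takes values {96, 95} — violation — fails.
None of the 3 dependencies hold.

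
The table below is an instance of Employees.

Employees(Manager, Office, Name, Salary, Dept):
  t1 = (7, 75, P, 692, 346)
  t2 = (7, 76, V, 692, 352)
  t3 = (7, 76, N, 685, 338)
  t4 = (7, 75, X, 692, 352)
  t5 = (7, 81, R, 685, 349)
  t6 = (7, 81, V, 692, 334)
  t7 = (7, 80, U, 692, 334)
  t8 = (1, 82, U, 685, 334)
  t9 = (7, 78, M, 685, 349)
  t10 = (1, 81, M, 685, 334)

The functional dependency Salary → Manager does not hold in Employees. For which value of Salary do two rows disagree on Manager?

Salary=692: rows 1, 2, 4, 6, 7 → Manager = 7, 7, 7, 7, 7 ✓
Salary=685: rows 3, 5, 8, 9, 10 → Manager takes values {7, 1} — violation
The only Salary value with inconsistent Manager is Salary=685.

685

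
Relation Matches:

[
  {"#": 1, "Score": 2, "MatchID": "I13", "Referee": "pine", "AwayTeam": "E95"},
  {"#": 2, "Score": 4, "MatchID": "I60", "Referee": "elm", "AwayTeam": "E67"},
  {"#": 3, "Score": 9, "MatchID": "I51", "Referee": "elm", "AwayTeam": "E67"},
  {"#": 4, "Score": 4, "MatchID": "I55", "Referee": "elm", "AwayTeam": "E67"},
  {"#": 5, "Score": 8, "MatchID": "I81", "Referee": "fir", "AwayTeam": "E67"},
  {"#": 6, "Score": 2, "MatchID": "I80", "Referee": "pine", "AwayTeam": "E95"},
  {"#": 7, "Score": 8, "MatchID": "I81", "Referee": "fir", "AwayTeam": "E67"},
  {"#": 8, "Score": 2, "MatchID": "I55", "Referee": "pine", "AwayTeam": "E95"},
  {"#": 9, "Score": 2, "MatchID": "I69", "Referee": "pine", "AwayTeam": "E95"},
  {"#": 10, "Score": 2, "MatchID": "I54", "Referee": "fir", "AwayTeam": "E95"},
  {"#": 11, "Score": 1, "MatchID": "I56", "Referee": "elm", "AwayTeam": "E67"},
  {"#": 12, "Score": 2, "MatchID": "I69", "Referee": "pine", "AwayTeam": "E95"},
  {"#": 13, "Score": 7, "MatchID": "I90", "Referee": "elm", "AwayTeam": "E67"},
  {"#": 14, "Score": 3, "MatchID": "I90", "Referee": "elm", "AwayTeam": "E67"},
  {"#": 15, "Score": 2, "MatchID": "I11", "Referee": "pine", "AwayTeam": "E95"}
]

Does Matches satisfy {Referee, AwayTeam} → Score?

No

(Referee=pine, AwayTeam=E95): rows 1, 6, 8, 9, 12, 15 → Score = 2, 2, 2, 2, 2, 2 ✓
(Referee=elm, AwayTeam=E67): rows 2, 3, 4, 11, 13, 14 → Score takes values {4, 9, 1, 7, 3} — violation
(Referee=fir, AwayTeam=E67): rows 5, 7 → Score = 8, 8 ✓
(Referee=fir, AwayTeam=E95): row 10 → Score = 2 ✓
Two rows agree on {Referee, AwayTeam} but differ on Score, so {Referee, AwayTeam} → Score does not hold.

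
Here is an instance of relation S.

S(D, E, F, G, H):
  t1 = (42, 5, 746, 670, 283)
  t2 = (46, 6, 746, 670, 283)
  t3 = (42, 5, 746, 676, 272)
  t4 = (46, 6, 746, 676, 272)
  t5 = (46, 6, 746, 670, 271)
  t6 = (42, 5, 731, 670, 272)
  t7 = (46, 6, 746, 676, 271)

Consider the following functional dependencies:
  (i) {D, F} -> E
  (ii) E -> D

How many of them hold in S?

2

(i) {D, F} -> E: every LHS value maps to a single RHS value — holds.
(ii) E -> D: every LHS value maps to a single RHS value — holds.
2 of the 2 dependencies hold.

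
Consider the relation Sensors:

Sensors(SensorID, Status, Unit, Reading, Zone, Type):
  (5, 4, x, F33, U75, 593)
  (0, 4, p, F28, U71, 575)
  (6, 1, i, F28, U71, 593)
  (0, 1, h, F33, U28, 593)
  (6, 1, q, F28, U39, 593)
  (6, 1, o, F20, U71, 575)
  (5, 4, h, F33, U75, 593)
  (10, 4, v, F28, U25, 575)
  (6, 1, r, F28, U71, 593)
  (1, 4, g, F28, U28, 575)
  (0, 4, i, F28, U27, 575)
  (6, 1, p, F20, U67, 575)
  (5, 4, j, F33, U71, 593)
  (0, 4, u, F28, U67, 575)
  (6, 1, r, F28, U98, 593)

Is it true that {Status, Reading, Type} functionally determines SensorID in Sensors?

(Status=4, Reading=F33, Type=593): 3 rows → SensorID = 5, 5, 5 ✓
(Status=4, Reading=F28, Type=575): 5 rows → SensorID takes values {0, 10, 1} — violation
(Status=1, Reading=F28, Type=593): 4 rows → SensorID = 6, 6, 6, 6 ✓
(Status=1, Reading=F33, Type=593): 1 row → SensorID = 0 ✓
(Status=1, Reading=F20, Type=575): 2 rows → SensorID = 6, 6 ✓
Two rows agree on {Status, Reading, Type} but differ on SensorID, so {Status, Reading, Type} -> SensorID does not hold.

No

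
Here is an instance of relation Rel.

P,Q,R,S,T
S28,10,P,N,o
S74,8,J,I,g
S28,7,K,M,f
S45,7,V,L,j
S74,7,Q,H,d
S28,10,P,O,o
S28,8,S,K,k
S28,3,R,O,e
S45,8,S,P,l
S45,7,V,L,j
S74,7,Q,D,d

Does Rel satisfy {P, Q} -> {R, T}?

Yes

(P=S28, Q=10): 2 rows → {R,T} = (P, o), (P, o) ✓
(P=S74, Q=8): 1 row → {R,T} = (J, g) ✓
(P=S28, Q=7): 1 row → {R,T} = (K, f) ✓
(P=S45, Q=7): 2 rows → {R,T} = (V, j), (V, j) ✓
(P=S74, Q=7): 2 rows → {R,T} = (Q, d), (Q, d) ✓
(P=S28, Q=8): 1 row → {R,T} = (S, k) ✓
(P=S28, Q=3): 1 row → {R,T} = (R, e) ✓
(P=S45, Q=8): 1 row → {R,T} = (S, l) ✓
Every {P, Q} value is associated with a single {R, T} value, so {P, Q} -> {R, T} holds.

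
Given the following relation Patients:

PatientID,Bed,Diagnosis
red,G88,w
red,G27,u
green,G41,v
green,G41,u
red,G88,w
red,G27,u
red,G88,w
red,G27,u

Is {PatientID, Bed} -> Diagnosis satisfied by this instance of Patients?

(PatientID=red, Bed=G88): 3 rows → Diagnosis = w, w, w ✓
(PatientID=red, Bed=G27): 3 rows → Diagnosis = u, u, u ✓
(PatientID=green, Bed=G41): 2 rows → Diagnosis takes values {v, u} — violation
Two rows agree on {PatientID, Bed} but differ on Diagnosis, so {PatientID, Bed} -> Diagnosis does not hold.

No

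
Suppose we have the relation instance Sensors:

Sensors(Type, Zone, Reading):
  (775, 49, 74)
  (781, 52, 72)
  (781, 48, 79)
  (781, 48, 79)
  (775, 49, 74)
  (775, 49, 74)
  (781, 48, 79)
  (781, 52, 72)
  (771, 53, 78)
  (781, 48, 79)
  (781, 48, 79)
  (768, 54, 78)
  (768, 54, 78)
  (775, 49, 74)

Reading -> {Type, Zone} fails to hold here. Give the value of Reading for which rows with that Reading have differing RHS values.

78

Reading=74: 4 rows → {Type,Zone} = (775, 49), (775, 49), (775, 49), (775, 49) ✓
Reading=72: 2 rows → {Type,Zone} = (781, 52), (781, 52) ✓
Reading=79: 5 rows → {Type,Zone} = (781, 48), (781, 48), (781, 48), (781, 48), (781, 48) ✓
Reading=78: 3 rows → {Type,Zone} takes values {(771, 53), (768, 54)} — violation
The only Reading value with inconsistent RHS is Reading=78.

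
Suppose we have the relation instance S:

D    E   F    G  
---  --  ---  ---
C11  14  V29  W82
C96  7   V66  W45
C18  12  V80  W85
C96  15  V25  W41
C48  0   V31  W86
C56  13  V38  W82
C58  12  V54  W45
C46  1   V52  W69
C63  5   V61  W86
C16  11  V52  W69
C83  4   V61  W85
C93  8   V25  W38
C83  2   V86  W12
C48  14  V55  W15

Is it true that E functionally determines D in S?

E=14: 2 rows → D takes values {C11, C48} — violation
E=7: 1 row → D = C96 ✓
E=12: 2 rows → D takes values {C18, C58} — violation
E=15: 1 row → D = C96 ✓
E=0: 1 row → D = C48 ✓
E=13: 1 row → D = C56 ✓
E=1: 1 row → D = C46 ✓
E=5: 1 row → D = C63 ✓
E=11: 1 row → D = C16 ✓
E=4: 1 row → D = C83 ✓
E=8: 1 row → D = C93 ✓
E=2: 1 row → D = C83 ✓
Two rows agree on E but differ on D, so E → D does not hold.

No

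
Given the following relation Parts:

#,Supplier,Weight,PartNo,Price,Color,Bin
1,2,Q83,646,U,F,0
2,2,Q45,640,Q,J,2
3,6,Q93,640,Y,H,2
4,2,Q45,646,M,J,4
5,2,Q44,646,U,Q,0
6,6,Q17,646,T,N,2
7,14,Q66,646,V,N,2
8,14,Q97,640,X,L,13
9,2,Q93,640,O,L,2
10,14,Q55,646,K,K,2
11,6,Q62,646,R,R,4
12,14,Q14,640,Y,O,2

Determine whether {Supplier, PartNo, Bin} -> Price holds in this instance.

(Supplier=2, PartNo=646, Bin=0): rows 1, 5 → Price = U, U ✓
(Supplier=2, PartNo=640, Bin=2): rows 2, 9 → Price takes values {Q, O} — violation
(Supplier=6, PartNo=640, Bin=2): row 3 → Price = Y ✓
(Supplier=2, PartNo=646, Bin=4): row 4 → Price = M ✓
(Supplier=6, PartNo=646, Bin=2): row 6 → Price = T ✓
(Supplier=14, PartNo=646, Bin=2): rows 7, 10 → Price takes values {V, K} — violation
(Supplier=14, PartNo=640, Bin=13): row 8 → Price = X ✓
(Supplier=6, PartNo=646, Bin=4): row 11 → Price = R ✓
(Supplier=14, PartNo=640, Bin=2): row 12 → Price = Y ✓
Two rows agree on {Supplier, PartNo, Bin} but differ on Price, so {Supplier, PartNo, Bin} -> Price does not hold.

No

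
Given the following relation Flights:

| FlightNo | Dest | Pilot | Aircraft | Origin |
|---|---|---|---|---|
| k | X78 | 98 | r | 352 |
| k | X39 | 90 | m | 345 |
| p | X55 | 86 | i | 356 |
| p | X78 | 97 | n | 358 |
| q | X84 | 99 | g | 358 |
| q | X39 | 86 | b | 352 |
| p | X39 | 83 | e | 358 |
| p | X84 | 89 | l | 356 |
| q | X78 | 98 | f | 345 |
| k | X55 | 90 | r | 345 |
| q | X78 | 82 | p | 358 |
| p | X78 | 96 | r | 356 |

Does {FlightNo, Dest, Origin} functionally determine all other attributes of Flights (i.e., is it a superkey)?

Yes

All 12 rows have distinct {FlightNo, Dest, Origin} values, so {FlightNo, Dest, Origin} → (all attributes) holds and {FlightNo, Dest, Origin} is a superkey.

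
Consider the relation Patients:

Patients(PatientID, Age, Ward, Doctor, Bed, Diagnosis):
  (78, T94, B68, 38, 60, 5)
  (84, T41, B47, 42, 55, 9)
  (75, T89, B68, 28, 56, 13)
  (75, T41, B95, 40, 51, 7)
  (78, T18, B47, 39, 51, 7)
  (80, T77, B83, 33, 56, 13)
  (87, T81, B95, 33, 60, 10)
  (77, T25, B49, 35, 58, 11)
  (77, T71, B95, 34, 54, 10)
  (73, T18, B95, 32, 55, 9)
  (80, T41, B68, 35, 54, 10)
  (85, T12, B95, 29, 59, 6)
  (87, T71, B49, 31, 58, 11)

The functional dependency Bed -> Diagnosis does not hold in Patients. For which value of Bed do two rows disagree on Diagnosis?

Bed=60: 2 rows → Diagnosis takes values {5, 10} — violation
Bed=55: 2 rows → Diagnosis = 9, 9 ✓
Bed=56: 2 rows → Diagnosis = 13, 13 ✓
Bed=51: 2 rows → Diagnosis = 7, 7 ✓
Bed=58: 2 rows → Diagnosis = 11, 11 ✓
Bed=54: 2 rows → Diagnosis = 10, 10 ✓
Bed=59: 1 row → Diagnosis = 6 ✓
The only Bed value with inconsistent Diagnosis is Bed=60.

60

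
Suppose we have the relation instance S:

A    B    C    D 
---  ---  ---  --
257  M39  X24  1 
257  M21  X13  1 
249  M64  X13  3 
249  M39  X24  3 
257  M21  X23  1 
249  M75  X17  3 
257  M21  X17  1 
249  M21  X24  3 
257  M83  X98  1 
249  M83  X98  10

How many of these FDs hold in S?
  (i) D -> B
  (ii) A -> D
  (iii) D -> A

(i) D -> B: D=1: 5 rows → B takes values {M39, M21, M83} — violation; D=3: 4 rows → B takes values {M64, M39, M75, M21} — violation — fails.
(ii) A -> D: A=249: 5 rows → D takes values {3, 10} — violation — fails.
(iii) D -> A: every LHS value maps to a single RHS value — holds.
1 of the 3 dependencies holds.

1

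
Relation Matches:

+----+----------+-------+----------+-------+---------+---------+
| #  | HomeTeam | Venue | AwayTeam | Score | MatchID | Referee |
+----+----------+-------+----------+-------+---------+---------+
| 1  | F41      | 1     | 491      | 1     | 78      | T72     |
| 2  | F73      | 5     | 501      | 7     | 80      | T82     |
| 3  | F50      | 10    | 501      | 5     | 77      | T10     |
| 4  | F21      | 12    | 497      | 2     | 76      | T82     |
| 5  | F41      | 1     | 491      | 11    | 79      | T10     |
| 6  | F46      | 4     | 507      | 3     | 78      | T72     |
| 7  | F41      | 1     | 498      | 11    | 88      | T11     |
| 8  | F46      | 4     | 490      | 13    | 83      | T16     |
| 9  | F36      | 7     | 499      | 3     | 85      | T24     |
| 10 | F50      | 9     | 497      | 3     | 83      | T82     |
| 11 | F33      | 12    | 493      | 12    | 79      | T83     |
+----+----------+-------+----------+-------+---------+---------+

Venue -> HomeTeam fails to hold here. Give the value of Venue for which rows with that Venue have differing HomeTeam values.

12

Venue=1: rows 1, 5, 7 → HomeTeam = F41, F41, F41 ✓
Venue=5: row 2 → HomeTeam = F73 ✓
Venue=10: row 3 → HomeTeam = F50 ✓
Venue=12: rows 4, 11 → HomeTeam takes values {F21, F33} — violation
Venue=4: rows 6, 8 → HomeTeam = F46, F46 ✓
Venue=7: row 9 → HomeTeam = F36 ✓
Venue=9: row 10 → HomeTeam = F50 ✓
The only Venue value with inconsistent HomeTeam is Venue=12.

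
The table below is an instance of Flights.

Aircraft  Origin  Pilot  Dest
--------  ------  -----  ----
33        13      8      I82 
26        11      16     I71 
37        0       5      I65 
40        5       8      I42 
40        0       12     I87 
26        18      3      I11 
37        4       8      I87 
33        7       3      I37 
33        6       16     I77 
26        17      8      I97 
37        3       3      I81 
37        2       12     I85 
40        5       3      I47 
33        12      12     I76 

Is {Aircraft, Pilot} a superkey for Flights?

All 14 rows have distinct {Aircraft, Pilot} values, so {Aircraft, Pilot} → (all attributes) holds and {Aircraft, Pilot} is a superkey.

Yes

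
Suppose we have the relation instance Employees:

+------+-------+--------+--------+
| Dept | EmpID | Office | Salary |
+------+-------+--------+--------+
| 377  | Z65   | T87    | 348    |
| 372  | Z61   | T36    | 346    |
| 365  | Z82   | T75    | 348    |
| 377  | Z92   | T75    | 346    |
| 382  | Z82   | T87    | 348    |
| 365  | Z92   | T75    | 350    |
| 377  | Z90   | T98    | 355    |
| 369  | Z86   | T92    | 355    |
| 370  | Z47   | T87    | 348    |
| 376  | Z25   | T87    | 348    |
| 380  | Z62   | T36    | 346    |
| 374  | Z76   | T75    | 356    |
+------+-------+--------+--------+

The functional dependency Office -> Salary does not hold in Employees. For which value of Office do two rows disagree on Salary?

Office=T87: 4 rows → Salary = 348, 348, 348, 348 ✓
Office=T36: 2 rows → Salary = 346, 346 ✓
Office=T75: 4 rows → Salary takes values {348, 346, 350, 356} — violation
Office=T98: 1 row → Salary = 355 ✓
Office=T92: 1 row → Salary = 355 ✓
The only Office value with inconsistent Salary is Office=T75.

T75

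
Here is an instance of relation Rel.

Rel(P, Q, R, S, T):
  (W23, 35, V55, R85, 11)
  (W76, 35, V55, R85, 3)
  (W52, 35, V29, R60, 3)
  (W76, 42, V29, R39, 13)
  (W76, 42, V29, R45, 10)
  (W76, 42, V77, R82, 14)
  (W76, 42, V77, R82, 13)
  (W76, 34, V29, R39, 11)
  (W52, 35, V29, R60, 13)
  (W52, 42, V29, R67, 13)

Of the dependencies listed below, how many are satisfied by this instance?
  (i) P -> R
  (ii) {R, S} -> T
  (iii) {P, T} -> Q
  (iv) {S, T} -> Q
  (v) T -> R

(i) P -> R: P=W76: 6 rows → R takes values {V55, V29, V77} — violation — fails.
(ii) {R, S} -> T: (R=V55, S=R85): 2 rows → T takes values {11, 3} — violation; (R=V29, S=R60): 2 rows → T takes values {3, 13} — violation; (R=V29, S=R39): 2 rows → T takes values {13, 11} — violation; (R=V77, S=R82): 2 rows → T takes values {14, 13} — violation — fails.
(iii) {P, T} -> Q: (P=W52, T=13): 2 rows → Q takes values {35, 42} — violation — fails.
(iv) {S, T} -> Q: every LHS value maps to a single RHS value — holds.
(v) T -> R: T=11: 2 rows → R takes values {V55, V29} — violation; T=3: 2 rows → R takes values {V55, V29} — violation; T=13: 4 rows → R takes values {V29, V77} — violation — fails.
1 of the 5 dependencies holds.

1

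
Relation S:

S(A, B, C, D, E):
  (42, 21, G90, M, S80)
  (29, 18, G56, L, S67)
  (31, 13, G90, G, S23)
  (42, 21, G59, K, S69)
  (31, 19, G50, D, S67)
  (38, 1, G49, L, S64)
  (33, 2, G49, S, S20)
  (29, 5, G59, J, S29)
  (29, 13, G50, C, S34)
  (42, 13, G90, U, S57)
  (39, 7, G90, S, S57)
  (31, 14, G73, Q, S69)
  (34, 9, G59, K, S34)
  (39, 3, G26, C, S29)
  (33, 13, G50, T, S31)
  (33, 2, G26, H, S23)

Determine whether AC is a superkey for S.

Two distinct rows share (A=42, C=G90), so AC does not determine every attribute — not a superkey.

No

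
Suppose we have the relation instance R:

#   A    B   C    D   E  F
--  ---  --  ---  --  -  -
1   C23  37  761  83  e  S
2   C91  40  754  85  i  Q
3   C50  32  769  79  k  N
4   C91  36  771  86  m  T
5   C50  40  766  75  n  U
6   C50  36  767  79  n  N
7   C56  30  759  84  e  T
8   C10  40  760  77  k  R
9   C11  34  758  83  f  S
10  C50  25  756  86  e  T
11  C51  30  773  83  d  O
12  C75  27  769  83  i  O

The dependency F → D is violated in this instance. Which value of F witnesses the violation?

F=S: rows 1, 9 → D = 83, 83 ✓
F=Q: row 2 → D = 85 ✓
F=N: rows 3, 6 → D = 79, 79 ✓
F=T: rows 4, 7, 10 → D takes values {86, 84} — violation
F=U: row 5 → D = 75 ✓
F=R: row 8 → D = 77 ✓
F=O: rows 11, 12 → D = 83, 83 ✓
The only F value with inconsistent D is F=T.

T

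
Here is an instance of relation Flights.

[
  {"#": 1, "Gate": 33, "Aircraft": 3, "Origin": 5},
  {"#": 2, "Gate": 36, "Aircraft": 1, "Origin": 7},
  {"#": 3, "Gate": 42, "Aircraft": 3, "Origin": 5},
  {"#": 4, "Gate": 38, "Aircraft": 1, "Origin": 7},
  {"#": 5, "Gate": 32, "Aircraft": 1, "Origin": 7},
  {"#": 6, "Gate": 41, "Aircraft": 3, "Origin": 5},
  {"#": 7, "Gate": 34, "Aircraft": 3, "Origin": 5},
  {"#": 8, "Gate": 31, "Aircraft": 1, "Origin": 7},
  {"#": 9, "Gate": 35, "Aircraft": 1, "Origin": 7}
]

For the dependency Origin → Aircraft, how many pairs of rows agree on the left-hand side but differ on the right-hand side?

Origin=5: all 4 rows agree on Aircraft — 0 pairs.
Origin=7: all 5 rows agree on Aircraft — 0 pairs.

0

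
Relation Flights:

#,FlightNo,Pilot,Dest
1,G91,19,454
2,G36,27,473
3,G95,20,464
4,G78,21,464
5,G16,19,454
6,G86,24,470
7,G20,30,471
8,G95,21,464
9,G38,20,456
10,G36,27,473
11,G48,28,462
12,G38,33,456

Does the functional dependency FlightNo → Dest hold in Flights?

Yes

FlightNo=G91: row 1 → Dest = 454 ✓
FlightNo=G36: rows 2, 10 → Dest = 473, 473 ✓
FlightNo=G95: rows 3, 8 → Dest = 464, 464 ✓
FlightNo=G78: row 4 → Dest = 464 ✓
FlightNo=G16: row 5 → Dest = 454 ✓
FlightNo=G86: row 6 → Dest = 470 ✓
FlightNo=G20: row 7 → Dest = 471 ✓
FlightNo=G38: rows 9, 12 → Dest = 456, 456 ✓
FlightNo=G48: row 11 → Dest = 462 ✓
Every FlightNo value is associated with a single Dest value, so FlightNo → Dest holds.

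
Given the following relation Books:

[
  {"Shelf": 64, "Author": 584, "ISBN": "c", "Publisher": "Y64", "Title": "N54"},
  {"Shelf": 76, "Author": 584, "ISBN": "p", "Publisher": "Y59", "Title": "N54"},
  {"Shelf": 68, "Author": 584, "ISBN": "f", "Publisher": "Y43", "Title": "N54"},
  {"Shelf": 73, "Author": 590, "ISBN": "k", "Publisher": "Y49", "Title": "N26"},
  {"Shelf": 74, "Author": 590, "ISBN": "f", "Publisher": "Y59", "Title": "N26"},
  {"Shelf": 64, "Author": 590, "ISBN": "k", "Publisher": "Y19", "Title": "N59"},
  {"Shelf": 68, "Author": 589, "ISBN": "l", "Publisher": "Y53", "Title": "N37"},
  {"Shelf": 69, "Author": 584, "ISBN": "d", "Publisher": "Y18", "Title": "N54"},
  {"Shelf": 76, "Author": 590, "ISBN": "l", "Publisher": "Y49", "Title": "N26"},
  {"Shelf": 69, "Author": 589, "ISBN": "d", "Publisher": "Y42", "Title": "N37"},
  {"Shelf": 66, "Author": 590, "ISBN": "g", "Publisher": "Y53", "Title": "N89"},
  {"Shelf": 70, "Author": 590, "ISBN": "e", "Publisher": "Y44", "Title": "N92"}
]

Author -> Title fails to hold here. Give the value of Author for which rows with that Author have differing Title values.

590

Author=584: 4 rows → Title = N54, N54, N54, N54 ✓
Author=590: 6 rows → Title takes values {N26, N59, N89, N92} — violation
Author=589: 2 rows → Title = N37, N37 ✓
The only Author value with inconsistent Title is Author=590.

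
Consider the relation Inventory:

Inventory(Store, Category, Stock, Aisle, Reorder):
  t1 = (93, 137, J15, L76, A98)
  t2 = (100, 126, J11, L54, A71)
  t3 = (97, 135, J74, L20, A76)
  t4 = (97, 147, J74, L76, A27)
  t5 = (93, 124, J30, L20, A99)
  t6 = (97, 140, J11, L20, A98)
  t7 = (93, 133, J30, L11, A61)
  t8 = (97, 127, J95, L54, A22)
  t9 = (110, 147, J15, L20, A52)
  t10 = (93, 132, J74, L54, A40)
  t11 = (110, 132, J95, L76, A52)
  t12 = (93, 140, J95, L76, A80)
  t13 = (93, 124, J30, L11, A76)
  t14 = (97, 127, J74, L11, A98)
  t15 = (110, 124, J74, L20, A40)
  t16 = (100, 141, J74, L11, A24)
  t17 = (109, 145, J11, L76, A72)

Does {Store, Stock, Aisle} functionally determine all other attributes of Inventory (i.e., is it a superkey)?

No

Rows 7 and 13 have the same {Store, Stock, Aisle} value (Store=93, Stock=J30, Aisle=L11) but are distinct tuples, so {Store, Stock, Aisle} does not determine every attribute — not a superkey.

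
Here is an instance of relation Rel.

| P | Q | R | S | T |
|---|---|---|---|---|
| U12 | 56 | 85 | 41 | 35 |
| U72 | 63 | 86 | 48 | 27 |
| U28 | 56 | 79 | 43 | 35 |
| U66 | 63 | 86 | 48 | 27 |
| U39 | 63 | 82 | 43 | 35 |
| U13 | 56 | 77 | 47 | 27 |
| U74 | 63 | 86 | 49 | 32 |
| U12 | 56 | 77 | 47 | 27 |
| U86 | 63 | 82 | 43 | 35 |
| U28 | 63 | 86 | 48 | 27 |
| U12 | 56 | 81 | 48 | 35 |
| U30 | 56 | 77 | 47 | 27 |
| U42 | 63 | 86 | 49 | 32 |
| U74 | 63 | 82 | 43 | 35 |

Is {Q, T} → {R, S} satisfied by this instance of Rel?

(Q=56, T=35): 3 rows → {R,S} takes values {(85, 41), (79, 43), (81, 48)} — violation
(Q=63, T=27): 3 rows → {R,S} = (86, 48), (86, 48), (86, 48) ✓
(Q=63, T=35): 3 rows → {R,S} = (82, 43), (82, 43), (82, 43) ✓
(Q=56, T=27): 3 rows → {R,S} = (77, 47), (77, 47), (77, 47) ✓
(Q=63, T=32): 2 rows → {R,S} = (86, 49), (86, 49) ✓
Two rows agree on {Q, T} but differ on {R, S}, so {Q, T} → {R, S} does not hold.

No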